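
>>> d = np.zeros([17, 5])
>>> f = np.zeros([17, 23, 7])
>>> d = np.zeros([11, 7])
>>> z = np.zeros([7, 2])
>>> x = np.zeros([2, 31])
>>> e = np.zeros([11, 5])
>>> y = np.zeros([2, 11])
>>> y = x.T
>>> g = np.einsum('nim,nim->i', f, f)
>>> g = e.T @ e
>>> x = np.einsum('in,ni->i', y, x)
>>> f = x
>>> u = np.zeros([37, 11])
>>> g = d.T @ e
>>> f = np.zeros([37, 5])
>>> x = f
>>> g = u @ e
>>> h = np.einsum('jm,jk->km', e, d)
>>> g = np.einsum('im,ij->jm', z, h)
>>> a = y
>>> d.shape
(11, 7)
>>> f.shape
(37, 5)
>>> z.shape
(7, 2)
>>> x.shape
(37, 5)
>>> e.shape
(11, 5)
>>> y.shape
(31, 2)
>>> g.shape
(5, 2)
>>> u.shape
(37, 11)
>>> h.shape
(7, 5)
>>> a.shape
(31, 2)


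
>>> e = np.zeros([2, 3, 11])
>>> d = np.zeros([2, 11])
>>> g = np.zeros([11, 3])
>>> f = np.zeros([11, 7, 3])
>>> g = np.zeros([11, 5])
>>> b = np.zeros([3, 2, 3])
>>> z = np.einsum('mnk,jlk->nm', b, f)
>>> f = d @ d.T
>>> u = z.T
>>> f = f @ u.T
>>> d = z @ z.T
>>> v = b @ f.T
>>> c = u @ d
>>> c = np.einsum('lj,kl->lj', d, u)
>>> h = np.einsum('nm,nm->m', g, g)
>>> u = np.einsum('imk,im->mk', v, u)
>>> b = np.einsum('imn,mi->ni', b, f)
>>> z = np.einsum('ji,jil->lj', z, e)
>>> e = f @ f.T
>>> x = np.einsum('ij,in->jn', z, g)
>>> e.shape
(2, 2)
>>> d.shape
(2, 2)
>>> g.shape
(11, 5)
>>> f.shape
(2, 3)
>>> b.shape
(3, 3)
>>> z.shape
(11, 2)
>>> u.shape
(2, 2)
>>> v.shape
(3, 2, 2)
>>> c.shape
(2, 2)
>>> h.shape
(5,)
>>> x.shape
(2, 5)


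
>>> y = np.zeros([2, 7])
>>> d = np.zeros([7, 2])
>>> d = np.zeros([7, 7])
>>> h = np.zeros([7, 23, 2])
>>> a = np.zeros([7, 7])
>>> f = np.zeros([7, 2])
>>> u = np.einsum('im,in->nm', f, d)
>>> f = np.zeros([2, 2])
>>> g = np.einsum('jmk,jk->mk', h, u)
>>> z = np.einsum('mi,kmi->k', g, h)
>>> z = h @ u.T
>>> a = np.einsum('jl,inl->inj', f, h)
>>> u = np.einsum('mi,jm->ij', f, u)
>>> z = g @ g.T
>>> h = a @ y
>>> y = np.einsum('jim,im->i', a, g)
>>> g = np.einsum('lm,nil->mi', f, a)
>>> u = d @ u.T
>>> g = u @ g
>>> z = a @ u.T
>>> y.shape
(23,)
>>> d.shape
(7, 7)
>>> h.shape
(7, 23, 7)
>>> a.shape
(7, 23, 2)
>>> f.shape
(2, 2)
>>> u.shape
(7, 2)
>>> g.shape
(7, 23)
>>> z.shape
(7, 23, 7)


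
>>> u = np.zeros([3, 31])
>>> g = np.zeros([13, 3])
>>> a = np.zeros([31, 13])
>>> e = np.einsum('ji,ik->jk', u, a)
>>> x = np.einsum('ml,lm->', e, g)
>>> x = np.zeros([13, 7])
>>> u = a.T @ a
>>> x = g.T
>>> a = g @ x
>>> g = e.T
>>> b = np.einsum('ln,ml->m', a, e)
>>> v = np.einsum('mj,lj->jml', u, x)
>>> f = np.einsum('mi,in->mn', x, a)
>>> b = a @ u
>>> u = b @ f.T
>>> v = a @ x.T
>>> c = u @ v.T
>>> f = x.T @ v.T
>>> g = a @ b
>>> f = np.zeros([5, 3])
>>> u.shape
(13, 3)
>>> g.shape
(13, 13)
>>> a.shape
(13, 13)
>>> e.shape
(3, 13)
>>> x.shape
(3, 13)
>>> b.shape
(13, 13)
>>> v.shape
(13, 3)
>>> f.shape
(5, 3)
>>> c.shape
(13, 13)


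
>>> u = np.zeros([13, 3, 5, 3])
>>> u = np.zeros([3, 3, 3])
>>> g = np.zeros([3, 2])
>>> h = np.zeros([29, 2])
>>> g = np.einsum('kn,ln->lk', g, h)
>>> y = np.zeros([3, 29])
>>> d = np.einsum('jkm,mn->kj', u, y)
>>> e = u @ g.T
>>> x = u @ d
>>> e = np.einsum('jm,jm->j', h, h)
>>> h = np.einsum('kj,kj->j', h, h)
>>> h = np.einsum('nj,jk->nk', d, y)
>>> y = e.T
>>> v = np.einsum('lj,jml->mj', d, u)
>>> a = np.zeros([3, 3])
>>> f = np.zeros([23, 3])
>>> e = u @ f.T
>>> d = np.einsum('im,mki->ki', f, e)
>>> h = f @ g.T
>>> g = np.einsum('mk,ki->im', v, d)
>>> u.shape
(3, 3, 3)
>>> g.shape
(23, 3)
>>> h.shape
(23, 29)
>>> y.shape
(29,)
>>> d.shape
(3, 23)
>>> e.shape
(3, 3, 23)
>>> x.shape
(3, 3, 3)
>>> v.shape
(3, 3)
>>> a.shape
(3, 3)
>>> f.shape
(23, 3)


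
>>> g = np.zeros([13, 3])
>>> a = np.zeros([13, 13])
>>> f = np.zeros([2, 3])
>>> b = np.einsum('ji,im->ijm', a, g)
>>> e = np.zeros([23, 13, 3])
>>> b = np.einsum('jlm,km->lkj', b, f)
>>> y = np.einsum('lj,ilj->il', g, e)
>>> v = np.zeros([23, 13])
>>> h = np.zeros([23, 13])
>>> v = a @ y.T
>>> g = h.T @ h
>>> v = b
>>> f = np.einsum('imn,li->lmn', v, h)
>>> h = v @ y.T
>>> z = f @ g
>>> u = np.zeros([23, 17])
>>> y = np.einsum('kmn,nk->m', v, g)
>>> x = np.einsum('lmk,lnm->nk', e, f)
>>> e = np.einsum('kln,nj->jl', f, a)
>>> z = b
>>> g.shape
(13, 13)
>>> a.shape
(13, 13)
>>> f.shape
(23, 2, 13)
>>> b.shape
(13, 2, 13)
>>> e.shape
(13, 2)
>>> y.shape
(2,)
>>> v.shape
(13, 2, 13)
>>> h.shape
(13, 2, 23)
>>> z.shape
(13, 2, 13)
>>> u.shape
(23, 17)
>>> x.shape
(2, 3)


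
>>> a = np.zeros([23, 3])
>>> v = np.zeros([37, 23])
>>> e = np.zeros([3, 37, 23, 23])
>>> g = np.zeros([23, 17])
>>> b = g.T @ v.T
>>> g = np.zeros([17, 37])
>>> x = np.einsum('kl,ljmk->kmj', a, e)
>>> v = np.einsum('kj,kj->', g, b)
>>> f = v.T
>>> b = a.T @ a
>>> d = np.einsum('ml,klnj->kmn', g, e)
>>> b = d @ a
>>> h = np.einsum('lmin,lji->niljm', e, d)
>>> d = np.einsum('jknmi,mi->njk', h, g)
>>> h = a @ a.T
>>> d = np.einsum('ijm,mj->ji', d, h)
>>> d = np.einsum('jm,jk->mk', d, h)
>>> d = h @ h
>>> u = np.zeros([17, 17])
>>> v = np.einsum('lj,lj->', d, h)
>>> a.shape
(23, 3)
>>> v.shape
()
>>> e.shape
(3, 37, 23, 23)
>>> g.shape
(17, 37)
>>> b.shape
(3, 17, 3)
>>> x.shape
(23, 23, 37)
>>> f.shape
()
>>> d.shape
(23, 23)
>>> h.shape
(23, 23)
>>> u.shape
(17, 17)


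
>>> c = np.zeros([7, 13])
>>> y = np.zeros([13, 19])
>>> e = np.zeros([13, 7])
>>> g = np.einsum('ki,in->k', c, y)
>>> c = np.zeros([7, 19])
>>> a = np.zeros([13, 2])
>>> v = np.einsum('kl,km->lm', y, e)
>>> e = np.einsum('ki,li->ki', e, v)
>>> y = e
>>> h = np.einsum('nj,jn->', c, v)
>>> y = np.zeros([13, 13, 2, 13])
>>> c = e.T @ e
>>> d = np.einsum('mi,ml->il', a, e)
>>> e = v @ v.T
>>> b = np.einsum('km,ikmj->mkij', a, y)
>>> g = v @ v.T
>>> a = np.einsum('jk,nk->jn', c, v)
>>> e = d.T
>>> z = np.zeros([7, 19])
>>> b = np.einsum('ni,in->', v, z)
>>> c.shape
(7, 7)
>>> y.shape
(13, 13, 2, 13)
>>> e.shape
(7, 2)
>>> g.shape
(19, 19)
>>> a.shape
(7, 19)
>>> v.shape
(19, 7)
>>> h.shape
()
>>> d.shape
(2, 7)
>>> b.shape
()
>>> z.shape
(7, 19)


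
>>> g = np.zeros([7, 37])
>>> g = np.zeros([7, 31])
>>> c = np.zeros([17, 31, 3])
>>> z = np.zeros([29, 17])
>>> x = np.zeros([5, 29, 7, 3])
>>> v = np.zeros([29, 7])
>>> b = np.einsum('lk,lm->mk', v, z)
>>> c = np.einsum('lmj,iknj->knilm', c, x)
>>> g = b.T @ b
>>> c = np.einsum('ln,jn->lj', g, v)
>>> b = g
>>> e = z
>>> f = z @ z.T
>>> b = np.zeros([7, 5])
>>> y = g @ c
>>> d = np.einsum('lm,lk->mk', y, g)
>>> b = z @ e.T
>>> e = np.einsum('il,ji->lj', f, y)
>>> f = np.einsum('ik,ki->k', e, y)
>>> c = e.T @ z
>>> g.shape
(7, 7)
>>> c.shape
(7, 17)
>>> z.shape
(29, 17)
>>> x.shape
(5, 29, 7, 3)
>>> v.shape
(29, 7)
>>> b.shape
(29, 29)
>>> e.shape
(29, 7)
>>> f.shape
(7,)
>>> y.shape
(7, 29)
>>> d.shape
(29, 7)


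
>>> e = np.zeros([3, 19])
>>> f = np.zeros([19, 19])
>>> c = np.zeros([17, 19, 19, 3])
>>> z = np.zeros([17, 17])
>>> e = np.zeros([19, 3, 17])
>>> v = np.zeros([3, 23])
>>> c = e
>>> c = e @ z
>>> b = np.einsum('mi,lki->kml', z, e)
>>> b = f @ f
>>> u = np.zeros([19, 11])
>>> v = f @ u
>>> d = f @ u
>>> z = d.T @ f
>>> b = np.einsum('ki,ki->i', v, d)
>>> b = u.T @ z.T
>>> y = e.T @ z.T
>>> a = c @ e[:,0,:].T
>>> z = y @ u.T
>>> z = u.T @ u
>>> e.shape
(19, 3, 17)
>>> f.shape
(19, 19)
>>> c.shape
(19, 3, 17)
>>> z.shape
(11, 11)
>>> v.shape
(19, 11)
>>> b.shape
(11, 11)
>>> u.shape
(19, 11)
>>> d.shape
(19, 11)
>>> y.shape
(17, 3, 11)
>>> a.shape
(19, 3, 19)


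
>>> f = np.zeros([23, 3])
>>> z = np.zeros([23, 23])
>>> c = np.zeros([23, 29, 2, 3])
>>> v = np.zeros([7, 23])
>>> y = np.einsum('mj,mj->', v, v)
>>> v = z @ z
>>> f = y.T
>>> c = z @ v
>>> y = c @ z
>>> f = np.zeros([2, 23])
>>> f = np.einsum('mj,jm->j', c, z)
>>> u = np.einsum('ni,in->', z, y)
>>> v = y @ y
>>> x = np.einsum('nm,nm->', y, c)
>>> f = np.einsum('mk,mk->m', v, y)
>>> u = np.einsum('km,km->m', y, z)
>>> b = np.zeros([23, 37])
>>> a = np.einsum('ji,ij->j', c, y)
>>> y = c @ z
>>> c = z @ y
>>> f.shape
(23,)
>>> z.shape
(23, 23)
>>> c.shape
(23, 23)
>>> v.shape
(23, 23)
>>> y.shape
(23, 23)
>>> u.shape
(23,)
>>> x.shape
()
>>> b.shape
(23, 37)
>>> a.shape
(23,)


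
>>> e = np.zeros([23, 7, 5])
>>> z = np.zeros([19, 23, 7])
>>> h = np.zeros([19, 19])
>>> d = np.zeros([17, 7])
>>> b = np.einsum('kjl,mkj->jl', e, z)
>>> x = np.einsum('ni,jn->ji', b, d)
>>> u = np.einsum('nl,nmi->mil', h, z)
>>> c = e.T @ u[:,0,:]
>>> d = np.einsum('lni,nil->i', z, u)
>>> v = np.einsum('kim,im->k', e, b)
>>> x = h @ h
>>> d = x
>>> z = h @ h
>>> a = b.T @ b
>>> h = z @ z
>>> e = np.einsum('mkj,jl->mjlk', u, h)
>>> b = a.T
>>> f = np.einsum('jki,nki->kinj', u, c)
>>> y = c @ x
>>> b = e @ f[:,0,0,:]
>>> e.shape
(23, 19, 19, 7)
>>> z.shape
(19, 19)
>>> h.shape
(19, 19)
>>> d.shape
(19, 19)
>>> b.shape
(23, 19, 19, 23)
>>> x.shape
(19, 19)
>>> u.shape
(23, 7, 19)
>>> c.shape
(5, 7, 19)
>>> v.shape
(23,)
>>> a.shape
(5, 5)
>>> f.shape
(7, 19, 5, 23)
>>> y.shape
(5, 7, 19)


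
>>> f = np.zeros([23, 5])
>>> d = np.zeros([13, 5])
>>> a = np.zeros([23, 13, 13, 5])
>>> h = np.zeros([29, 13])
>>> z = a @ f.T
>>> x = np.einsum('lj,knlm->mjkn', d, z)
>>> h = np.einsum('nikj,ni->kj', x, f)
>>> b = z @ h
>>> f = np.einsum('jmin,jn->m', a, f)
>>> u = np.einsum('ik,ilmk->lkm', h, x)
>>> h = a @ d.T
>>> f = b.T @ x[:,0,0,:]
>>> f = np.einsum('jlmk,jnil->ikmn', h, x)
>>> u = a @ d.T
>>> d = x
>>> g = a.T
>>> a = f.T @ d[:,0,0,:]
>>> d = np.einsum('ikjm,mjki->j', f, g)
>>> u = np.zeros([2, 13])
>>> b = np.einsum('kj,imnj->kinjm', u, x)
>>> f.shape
(23, 13, 13, 5)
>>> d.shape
(13,)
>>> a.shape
(5, 13, 13, 13)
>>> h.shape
(23, 13, 13, 13)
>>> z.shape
(23, 13, 13, 23)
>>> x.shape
(23, 5, 23, 13)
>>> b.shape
(2, 23, 23, 13, 5)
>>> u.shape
(2, 13)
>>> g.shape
(5, 13, 13, 23)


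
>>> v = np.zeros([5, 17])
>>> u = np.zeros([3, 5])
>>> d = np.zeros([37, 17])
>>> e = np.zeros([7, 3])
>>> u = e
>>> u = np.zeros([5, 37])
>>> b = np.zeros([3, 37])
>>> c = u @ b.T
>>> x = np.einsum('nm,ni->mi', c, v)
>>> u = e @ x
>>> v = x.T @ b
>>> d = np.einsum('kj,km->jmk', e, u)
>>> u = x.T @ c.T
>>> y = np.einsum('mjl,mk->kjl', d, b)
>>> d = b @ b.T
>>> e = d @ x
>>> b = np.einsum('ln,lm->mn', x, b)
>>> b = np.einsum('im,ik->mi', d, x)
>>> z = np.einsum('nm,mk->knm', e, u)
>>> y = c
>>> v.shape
(17, 37)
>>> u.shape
(17, 5)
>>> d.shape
(3, 3)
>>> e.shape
(3, 17)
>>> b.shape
(3, 3)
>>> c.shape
(5, 3)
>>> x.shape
(3, 17)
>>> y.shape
(5, 3)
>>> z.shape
(5, 3, 17)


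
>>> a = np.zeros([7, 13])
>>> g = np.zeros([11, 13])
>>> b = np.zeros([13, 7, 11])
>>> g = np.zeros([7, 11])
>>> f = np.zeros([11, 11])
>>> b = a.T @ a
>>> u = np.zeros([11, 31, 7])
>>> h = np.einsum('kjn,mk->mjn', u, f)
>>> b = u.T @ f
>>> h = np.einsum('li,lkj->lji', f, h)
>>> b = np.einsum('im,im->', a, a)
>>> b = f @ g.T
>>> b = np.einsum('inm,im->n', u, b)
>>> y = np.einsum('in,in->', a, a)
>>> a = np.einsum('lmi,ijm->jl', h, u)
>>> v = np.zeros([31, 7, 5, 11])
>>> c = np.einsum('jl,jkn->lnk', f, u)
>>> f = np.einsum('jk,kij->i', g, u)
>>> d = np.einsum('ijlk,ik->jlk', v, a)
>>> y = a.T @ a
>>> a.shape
(31, 11)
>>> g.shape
(7, 11)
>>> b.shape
(31,)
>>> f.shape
(31,)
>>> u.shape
(11, 31, 7)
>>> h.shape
(11, 7, 11)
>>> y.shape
(11, 11)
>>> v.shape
(31, 7, 5, 11)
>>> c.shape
(11, 7, 31)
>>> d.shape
(7, 5, 11)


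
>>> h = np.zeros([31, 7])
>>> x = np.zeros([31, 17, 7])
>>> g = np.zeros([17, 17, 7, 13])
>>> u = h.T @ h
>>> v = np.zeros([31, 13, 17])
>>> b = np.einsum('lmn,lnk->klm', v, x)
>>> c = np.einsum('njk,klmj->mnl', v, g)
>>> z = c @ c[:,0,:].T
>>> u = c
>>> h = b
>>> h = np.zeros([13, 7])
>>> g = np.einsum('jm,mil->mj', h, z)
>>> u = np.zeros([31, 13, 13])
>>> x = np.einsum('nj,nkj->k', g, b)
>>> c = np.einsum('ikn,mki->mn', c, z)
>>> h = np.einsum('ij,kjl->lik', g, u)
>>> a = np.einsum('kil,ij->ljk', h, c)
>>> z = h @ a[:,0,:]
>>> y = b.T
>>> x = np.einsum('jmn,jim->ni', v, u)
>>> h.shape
(13, 7, 31)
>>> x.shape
(17, 13)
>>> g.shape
(7, 13)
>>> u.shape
(31, 13, 13)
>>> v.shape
(31, 13, 17)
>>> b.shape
(7, 31, 13)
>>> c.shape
(7, 17)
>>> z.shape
(13, 7, 13)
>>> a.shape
(31, 17, 13)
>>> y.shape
(13, 31, 7)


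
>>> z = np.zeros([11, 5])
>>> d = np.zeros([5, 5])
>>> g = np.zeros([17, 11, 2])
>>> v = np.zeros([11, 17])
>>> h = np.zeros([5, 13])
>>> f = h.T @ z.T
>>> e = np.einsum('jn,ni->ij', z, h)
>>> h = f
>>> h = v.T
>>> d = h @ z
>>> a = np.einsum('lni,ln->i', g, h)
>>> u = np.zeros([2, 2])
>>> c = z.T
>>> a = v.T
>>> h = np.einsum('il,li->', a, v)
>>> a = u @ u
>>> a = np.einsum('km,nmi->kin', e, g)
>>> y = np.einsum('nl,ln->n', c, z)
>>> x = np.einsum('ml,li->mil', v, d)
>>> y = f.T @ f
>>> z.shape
(11, 5)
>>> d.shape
(17, 5)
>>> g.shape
(17, 11, 2)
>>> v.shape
(11, 17)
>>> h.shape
()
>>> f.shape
(13, 11)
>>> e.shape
(13, 11)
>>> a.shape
(13, 2, 17)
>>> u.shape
(2, 2)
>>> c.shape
(5, 11)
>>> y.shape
(11, 11)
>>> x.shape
(11, 5, 17)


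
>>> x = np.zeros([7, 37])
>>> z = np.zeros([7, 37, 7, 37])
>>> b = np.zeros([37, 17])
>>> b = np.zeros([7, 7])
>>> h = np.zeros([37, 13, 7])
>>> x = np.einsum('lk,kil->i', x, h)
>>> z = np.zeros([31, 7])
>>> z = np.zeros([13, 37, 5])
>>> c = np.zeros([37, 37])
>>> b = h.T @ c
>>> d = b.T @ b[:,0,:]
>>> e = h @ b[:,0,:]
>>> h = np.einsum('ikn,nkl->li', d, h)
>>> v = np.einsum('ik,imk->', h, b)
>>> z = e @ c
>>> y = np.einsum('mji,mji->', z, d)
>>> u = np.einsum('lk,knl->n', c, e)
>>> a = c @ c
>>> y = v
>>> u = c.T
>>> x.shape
(13,)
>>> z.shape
(37, 13, 37)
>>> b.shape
(7, 13, 37)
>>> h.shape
(7, 37)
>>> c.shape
(37, 37)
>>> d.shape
(37, 13, 37)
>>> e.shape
(37, 13, 37)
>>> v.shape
()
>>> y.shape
()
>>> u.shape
(37, 37)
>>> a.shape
(37, 37)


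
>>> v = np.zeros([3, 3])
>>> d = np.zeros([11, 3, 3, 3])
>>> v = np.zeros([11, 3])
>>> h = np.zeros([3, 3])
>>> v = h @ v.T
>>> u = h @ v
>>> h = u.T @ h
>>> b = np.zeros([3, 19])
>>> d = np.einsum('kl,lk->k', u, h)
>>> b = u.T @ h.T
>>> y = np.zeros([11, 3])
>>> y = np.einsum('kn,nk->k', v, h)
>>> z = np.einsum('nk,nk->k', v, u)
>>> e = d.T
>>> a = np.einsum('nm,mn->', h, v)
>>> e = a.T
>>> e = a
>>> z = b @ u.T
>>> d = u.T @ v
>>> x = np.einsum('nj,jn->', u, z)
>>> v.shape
(3, 11)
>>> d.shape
(11, 11)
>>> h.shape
(11, 3)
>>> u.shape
(3, 11)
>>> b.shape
(11, 11)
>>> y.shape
(3,)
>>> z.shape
(11, 3)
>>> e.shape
()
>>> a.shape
()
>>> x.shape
()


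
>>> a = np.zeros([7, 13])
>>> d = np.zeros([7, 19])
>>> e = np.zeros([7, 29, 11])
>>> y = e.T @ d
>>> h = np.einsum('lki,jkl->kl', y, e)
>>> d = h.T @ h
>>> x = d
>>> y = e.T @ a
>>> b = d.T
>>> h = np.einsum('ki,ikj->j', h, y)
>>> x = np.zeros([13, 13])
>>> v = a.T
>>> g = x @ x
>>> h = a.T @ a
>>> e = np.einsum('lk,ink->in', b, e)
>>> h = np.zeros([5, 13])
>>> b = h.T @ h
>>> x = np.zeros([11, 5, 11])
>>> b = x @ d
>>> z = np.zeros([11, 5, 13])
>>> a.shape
(7, 13)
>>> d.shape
(11, 11)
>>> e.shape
(7, 29)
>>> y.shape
(11, 29, 13)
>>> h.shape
(5, 13)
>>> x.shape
(11, 5, 11)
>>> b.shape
(11, 5, 11)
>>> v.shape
(13, 7)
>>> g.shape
(13, 13)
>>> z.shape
(11, 5, 13)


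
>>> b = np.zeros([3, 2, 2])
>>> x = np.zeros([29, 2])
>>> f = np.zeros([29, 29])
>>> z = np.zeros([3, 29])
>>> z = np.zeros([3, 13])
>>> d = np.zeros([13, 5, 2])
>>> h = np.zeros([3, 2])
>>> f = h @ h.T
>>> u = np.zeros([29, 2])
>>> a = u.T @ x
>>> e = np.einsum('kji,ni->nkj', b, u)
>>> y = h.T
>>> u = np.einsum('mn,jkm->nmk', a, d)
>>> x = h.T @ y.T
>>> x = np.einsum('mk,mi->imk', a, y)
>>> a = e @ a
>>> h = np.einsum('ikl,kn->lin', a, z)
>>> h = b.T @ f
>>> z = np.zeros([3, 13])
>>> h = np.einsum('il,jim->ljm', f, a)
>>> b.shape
(3, 2, 2)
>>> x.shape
(3, 2, 2)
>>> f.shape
(3, 3)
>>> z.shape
(3, 13)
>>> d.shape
(13, 5, 2)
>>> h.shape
(3, 29, 2)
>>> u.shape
(2, 2, 5)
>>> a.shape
(29, 3, 2)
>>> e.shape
(29, 3, 2)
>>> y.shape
(2, 3)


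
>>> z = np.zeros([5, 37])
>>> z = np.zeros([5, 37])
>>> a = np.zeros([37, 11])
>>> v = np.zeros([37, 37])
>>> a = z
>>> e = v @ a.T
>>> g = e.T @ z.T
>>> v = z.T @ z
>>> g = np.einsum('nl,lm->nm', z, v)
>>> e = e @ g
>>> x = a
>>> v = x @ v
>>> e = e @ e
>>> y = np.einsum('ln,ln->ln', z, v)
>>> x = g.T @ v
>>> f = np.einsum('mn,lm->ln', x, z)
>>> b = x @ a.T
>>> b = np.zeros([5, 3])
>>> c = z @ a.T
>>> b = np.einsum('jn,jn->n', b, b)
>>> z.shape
(5, 37)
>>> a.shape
(5, 37)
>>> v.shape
(5, 37)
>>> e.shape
(37, 37)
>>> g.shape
(5, 37)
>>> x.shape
(37, 37)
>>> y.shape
(5, 37)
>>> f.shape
(5, 37)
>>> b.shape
(3,)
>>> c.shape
(5, 5)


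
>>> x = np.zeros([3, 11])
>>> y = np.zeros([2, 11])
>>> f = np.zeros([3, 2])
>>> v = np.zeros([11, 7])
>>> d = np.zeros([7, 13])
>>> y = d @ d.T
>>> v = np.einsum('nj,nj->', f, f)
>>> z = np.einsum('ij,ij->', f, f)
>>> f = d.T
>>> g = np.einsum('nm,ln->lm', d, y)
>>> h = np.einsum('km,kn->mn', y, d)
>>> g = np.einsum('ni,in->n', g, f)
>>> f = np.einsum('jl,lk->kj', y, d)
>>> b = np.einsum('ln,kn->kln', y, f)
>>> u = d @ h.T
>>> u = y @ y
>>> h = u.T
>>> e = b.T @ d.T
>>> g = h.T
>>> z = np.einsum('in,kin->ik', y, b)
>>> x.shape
(3, 11)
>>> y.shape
(7, 7)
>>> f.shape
(13, 7)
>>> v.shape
()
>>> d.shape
(7, 13)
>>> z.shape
(7, 13)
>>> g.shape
(7, 7)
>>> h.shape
(7, 7)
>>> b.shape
(13, 7, 7)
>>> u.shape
(7, 7)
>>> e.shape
(7, 7, 7)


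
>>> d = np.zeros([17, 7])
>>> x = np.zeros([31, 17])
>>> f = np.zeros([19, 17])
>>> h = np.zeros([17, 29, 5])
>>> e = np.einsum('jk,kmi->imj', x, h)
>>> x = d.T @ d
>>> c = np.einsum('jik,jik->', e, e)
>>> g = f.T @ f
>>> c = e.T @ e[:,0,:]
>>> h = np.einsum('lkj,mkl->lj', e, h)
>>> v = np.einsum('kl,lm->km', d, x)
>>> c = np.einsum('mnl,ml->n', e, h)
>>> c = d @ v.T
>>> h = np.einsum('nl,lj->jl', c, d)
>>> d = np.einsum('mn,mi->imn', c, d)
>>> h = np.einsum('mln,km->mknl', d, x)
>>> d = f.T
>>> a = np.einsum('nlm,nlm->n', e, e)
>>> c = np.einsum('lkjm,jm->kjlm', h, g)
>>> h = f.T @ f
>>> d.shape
(17, 19)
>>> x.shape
(7, 7)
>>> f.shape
(19, 17)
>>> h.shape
(17, 17)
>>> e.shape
(5, 29, 31)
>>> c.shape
(7, 17, 7, 17)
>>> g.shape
(17, 17)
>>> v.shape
(17, 7)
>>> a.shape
(5,)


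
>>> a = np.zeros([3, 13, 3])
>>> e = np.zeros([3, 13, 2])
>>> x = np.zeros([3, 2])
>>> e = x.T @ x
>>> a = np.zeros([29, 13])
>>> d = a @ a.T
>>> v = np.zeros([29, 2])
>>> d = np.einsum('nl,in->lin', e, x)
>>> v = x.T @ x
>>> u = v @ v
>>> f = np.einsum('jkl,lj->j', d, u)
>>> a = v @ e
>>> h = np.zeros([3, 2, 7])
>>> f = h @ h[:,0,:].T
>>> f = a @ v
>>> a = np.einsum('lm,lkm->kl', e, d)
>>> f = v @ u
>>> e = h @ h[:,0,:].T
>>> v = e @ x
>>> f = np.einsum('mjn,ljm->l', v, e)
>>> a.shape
(3, 2)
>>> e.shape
(3, 2, 3)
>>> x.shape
(3, 2)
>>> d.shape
(2, 3, 2)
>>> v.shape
(3, 2, 2)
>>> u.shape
(2, 2)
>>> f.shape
(3,)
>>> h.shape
(3, 2, 7)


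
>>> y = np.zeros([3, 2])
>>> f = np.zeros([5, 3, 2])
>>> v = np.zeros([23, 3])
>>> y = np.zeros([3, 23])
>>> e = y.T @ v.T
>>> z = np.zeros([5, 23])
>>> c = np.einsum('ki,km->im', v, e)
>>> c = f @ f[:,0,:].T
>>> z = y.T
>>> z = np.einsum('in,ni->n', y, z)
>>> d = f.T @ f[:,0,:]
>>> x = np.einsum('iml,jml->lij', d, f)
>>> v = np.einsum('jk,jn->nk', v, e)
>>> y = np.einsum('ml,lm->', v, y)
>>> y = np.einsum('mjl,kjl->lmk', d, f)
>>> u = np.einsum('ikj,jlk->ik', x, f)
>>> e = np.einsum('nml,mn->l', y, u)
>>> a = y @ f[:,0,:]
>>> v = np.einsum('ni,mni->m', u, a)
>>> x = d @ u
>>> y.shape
(2, 2, 5)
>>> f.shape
(5, 3, 2)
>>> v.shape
(2,)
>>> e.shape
(5,)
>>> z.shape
(23,)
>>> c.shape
(5, 3, 5)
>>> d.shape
(2, 3, 2)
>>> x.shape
(2, 3, 2)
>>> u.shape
(2, 2)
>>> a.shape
(2, 2, 2)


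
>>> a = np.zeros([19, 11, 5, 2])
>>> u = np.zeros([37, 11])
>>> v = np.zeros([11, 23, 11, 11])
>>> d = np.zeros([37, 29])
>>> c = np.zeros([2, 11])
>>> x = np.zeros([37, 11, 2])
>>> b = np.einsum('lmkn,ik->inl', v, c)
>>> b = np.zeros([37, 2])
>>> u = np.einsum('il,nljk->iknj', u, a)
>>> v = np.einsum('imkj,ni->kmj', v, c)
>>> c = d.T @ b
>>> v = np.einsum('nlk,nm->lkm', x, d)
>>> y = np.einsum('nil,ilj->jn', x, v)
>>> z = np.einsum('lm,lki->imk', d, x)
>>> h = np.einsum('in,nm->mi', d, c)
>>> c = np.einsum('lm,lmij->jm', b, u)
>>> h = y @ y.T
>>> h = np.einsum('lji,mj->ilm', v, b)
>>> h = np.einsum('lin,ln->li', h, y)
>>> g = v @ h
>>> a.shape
(19, 11, 5, 2)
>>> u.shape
(37, 2, 19, 5)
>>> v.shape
(11, 2, 29)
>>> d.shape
(37, 29)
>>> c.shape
(5, 2)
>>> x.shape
(37, 11, 2)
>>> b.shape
(37, 2)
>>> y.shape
(29, 37)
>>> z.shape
(2, 29, 11)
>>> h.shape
(29, 11)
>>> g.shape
(11, 2, 11)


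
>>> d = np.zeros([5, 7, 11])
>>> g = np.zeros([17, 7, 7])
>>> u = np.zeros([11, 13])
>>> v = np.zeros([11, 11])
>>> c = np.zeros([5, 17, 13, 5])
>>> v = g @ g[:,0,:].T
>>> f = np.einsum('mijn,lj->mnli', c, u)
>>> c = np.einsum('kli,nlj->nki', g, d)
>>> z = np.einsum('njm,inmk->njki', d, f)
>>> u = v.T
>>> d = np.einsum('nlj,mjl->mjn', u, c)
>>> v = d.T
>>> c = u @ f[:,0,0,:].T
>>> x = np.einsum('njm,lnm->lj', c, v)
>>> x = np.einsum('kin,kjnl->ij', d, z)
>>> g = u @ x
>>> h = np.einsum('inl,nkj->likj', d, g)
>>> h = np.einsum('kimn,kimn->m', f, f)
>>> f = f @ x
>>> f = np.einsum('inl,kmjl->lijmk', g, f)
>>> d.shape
(5, 17, 17)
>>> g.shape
(17, 7, 7)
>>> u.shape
(17, 7, 17)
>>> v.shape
(17, 17, 5)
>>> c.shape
(17, 7, 5)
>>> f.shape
(7, 17, 11, 5, 5)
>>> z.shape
(5, 7, 17, 5)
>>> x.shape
(17, 7)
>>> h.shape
(11,)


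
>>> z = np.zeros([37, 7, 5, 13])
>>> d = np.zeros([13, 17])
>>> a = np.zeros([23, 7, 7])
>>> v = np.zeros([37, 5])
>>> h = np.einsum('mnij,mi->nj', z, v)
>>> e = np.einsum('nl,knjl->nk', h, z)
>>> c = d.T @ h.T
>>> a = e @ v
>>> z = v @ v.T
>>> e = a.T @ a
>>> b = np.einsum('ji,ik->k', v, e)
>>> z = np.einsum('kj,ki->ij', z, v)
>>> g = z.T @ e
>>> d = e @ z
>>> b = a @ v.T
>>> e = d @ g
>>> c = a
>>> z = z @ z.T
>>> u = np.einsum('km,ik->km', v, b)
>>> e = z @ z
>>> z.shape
(5, 5)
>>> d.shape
(5, 37)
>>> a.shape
(7, 5)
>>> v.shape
(37, 5)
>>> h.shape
(7, 13)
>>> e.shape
(5, 5)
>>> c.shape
(7, 5)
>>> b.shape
(7, 37)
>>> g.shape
(37, 5)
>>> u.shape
(37, 5)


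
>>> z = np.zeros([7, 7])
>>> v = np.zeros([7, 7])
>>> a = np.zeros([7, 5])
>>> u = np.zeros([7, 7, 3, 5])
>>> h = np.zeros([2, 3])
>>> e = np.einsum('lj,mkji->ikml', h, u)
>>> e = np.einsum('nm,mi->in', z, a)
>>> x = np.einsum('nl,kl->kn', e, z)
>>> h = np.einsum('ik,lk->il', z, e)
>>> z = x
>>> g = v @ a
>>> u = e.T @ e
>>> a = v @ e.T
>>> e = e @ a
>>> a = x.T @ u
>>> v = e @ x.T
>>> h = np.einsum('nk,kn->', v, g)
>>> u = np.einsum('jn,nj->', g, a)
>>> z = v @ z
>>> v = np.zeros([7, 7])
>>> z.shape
(5, 5)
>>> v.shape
(7, 7)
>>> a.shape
(5, 7)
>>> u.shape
()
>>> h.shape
()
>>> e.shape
(5, 5)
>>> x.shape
(7, 5)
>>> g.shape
(7, 5)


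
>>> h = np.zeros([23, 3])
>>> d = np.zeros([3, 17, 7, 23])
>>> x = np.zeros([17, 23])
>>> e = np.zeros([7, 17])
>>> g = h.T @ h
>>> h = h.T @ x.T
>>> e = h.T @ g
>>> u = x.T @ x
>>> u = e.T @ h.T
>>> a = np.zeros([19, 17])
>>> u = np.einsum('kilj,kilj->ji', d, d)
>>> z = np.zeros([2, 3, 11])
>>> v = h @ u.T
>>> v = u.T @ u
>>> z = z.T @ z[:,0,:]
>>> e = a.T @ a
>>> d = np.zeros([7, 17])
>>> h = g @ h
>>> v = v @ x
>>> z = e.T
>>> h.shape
(3, 17)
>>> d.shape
(7, 17)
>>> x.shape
(17, 23)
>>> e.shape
(17, 17)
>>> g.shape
(3, 3)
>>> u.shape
(23, 17)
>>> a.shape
(19, 17)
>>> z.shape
(17, 17)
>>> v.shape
(17, 23)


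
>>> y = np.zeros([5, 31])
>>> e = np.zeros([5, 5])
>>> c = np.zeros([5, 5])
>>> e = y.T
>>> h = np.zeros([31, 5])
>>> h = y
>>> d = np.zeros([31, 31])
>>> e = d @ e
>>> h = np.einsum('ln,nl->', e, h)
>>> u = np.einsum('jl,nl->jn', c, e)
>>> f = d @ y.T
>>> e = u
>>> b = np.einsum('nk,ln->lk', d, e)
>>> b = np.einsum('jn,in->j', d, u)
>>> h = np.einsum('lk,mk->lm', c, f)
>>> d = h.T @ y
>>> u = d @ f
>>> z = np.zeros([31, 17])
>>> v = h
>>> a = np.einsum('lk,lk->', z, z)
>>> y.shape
(5, 31)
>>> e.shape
(5, 31)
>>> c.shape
(5, 5)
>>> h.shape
(5, 31)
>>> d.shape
(31, 31)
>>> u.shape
(31, 5)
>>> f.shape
(31, 5)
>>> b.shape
(31,)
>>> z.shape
(31, 17)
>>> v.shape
(5, 31)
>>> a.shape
()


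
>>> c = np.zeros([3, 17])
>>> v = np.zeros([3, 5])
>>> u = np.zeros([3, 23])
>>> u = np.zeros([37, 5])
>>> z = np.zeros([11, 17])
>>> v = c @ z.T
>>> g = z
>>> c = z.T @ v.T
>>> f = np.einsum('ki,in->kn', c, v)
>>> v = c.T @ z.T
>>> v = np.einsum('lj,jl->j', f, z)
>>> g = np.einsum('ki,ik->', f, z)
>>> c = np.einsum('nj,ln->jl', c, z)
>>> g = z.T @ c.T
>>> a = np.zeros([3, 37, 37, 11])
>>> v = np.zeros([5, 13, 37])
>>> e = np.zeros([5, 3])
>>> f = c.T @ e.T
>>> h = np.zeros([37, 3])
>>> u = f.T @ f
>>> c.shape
(3, 11)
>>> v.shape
(5, 13, 37)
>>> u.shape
(5, 5)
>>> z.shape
(11, 17)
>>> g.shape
(17, 3)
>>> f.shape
(11, 5)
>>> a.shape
(3, 37, 37, 11)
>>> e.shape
(5, 3)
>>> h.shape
(37, 3)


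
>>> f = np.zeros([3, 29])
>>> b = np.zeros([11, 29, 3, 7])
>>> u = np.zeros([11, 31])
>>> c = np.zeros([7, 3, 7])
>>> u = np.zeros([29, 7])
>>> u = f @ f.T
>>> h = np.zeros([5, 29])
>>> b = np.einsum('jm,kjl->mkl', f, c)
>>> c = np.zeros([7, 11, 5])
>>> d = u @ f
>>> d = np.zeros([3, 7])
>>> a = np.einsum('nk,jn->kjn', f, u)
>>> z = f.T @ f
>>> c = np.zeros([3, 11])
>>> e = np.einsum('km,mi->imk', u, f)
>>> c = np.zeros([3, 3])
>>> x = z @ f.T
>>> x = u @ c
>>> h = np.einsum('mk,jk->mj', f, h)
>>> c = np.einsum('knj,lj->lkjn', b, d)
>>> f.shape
(3, 29)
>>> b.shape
(29, 7, 7)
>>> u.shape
(3, 3)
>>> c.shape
(3, 29, 7, 7)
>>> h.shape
(3, 5)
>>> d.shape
(3, 7)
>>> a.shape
(29, 3, 3)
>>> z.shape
(29, 29)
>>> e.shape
(29, 3, 3)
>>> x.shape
(3, 3)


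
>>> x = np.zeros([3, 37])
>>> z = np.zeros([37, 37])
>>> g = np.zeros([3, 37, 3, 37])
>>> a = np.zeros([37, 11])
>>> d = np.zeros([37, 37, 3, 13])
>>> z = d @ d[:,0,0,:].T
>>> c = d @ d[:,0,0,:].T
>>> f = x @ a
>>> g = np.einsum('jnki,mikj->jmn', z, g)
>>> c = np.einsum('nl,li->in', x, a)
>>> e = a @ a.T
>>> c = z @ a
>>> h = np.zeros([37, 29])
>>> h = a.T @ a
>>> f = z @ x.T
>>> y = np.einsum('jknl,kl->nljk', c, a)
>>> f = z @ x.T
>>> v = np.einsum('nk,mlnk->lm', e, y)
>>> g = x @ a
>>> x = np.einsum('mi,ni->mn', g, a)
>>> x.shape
(3, 37)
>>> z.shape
(37, 37, 3, 37)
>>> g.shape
(3, 11)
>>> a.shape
(37, 11)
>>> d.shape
(37, 37, 3, 13)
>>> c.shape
(37, 37, 3, 11)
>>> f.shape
(37, 37, 3, 3)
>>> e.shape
(37, 37)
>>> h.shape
(11, 11)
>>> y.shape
(3, 11, 37, 37)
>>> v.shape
(11, 3)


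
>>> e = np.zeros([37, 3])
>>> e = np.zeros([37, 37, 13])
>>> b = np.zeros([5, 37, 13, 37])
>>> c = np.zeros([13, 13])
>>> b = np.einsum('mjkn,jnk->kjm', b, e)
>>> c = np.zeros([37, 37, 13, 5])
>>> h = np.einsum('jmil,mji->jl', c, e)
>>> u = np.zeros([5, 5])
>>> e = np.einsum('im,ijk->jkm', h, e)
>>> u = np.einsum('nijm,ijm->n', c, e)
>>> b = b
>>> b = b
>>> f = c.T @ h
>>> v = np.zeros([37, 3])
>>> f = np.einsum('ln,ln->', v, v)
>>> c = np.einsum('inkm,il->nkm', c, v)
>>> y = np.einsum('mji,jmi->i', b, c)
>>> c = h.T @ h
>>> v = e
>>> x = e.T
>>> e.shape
(37, 13, 5)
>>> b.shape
(13, 37, 5)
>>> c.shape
(5, 5)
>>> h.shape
(37, 5)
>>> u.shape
(37,)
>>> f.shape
()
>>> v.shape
(37, 13, 5)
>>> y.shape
(5,)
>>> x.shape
(5, 13, 37)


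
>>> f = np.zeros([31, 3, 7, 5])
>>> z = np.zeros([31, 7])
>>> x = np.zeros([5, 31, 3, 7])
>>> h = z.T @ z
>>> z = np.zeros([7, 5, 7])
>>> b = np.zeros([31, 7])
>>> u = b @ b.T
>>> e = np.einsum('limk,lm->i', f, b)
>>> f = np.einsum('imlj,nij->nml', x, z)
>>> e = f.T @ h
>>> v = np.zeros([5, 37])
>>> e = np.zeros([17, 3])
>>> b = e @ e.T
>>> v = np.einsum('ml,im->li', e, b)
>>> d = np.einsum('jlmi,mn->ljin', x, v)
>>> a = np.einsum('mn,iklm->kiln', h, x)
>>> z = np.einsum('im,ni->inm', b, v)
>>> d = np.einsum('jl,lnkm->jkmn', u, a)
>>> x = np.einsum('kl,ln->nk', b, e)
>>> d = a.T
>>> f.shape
(7, 31, 3)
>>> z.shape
(17, 3, 17)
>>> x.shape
(3, 17)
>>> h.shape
(7, 7)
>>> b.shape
(17, 17)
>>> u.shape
(31, 31)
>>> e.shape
(17, 3)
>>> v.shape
(3, 17)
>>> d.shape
(7, 3, 5, 31)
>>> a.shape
(31, 5, 3, 7)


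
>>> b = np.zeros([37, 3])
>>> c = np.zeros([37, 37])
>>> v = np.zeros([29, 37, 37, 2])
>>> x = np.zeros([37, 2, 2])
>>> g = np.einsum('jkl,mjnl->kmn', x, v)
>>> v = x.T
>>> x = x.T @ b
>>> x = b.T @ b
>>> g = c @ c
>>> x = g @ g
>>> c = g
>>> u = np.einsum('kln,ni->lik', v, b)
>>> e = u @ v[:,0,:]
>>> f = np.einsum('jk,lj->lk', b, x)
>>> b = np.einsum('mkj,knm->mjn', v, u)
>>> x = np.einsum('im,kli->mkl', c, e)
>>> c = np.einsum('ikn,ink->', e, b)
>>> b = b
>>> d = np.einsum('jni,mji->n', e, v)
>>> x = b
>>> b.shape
(2, 37, 3)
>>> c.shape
()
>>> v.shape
(2, 2, 37)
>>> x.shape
(2, 37, 3)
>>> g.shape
(37, 37)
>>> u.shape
(2, 3, 2)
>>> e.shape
(2, 3, 37)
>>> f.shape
(37, 3)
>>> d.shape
(3,)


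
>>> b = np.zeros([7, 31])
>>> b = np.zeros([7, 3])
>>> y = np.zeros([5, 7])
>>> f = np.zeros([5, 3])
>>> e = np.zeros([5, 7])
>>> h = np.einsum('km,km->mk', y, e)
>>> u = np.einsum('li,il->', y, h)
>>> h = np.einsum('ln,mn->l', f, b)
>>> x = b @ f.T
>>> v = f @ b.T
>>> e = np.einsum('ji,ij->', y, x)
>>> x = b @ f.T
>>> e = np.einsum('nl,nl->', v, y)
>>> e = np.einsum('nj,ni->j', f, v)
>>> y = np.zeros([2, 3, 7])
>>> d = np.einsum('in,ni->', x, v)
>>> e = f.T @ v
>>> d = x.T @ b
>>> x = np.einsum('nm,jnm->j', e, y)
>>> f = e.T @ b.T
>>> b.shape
(7, 3)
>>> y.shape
(2, 3, 7)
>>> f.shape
(7, 7)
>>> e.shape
(3, 7)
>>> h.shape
(5,)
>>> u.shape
()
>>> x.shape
(2,)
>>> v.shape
(5, 7)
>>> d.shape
(5, 3)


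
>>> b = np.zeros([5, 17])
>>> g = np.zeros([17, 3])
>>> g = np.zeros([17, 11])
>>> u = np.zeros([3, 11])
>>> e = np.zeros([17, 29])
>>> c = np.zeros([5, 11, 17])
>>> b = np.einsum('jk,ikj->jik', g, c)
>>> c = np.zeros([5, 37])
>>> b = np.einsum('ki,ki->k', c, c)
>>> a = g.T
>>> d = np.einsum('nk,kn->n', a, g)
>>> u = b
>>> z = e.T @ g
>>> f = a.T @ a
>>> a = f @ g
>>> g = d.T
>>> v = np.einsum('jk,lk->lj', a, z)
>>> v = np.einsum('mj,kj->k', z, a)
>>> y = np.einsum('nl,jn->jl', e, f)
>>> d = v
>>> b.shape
(5,)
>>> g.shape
(11,)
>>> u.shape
(5,)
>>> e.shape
(17, 29)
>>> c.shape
(5, 37)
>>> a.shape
(17, 11)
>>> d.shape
(17,)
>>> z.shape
(29, 11)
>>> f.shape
(17, 17)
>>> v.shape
(17,)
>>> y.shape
(17, 29)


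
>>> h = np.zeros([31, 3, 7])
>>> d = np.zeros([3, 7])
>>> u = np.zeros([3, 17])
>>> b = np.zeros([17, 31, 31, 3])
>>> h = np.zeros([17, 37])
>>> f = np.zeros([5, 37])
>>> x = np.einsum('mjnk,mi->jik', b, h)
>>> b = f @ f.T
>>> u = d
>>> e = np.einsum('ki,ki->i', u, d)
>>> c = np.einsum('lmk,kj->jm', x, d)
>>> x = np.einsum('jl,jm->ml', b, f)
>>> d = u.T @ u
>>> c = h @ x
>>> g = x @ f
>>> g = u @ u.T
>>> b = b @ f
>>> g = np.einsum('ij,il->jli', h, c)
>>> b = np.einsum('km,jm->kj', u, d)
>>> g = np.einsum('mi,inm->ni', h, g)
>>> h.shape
(17, 37)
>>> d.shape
(7, 7)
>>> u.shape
(3, 7)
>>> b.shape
(3, 7)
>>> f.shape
(5, 37)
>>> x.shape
(37, 5)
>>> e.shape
(7,)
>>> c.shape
(17, 5)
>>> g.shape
(5, 37)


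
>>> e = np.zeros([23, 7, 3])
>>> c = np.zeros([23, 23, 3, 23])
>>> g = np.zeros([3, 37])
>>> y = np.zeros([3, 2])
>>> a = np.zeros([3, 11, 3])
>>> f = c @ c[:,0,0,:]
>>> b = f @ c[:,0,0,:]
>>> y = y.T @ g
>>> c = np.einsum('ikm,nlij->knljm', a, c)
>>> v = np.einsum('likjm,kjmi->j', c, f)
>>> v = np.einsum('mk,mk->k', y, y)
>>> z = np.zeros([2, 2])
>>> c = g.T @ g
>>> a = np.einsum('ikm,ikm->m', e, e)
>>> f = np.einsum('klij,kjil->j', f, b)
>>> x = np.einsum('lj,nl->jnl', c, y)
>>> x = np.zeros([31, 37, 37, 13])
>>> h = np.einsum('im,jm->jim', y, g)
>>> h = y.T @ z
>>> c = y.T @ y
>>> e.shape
(23, 7, 3)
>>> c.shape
(37, 37)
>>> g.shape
(3, 37)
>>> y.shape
(2, 37)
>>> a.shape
(3,)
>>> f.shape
(23,)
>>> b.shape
(23, 23, 3, 23)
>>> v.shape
(37,)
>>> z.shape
(2, 2)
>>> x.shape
(31, 37, 37, 13)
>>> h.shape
(37, 2)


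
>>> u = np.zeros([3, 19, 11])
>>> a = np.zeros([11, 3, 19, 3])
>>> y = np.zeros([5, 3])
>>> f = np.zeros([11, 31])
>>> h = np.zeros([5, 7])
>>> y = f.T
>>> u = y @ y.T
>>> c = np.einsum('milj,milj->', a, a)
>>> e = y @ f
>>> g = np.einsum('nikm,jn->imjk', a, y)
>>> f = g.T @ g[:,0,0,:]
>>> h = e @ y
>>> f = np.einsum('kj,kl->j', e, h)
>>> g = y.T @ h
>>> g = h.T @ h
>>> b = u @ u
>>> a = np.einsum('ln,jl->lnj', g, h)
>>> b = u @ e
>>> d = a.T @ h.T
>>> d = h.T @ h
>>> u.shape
(31, 31)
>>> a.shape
(11, 11, 31)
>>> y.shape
(31, 11)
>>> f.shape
(31,)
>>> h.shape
(31, 11)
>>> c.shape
()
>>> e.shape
(31, 31)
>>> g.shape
(11, 11)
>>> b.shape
(31, 31)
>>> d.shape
(11, 11)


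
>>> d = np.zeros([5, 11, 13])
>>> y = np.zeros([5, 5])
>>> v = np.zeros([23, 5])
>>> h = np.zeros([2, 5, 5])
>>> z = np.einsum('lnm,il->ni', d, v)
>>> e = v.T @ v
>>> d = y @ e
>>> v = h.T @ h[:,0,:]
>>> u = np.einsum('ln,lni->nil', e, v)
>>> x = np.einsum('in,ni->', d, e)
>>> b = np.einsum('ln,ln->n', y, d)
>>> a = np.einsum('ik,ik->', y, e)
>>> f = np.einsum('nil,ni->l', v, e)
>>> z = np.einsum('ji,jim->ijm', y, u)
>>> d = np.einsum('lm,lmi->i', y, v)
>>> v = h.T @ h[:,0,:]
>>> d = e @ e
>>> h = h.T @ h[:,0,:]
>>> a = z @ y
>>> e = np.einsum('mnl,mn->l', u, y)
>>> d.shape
(5, 5)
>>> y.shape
(5, 5)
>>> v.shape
(5, 5, 5)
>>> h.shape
(5, 5, 5)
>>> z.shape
(5, 5, 5)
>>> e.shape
(5,)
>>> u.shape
(5, 5, 5)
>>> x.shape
()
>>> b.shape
(5,)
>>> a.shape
(5, 5, 5)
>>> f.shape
(5,)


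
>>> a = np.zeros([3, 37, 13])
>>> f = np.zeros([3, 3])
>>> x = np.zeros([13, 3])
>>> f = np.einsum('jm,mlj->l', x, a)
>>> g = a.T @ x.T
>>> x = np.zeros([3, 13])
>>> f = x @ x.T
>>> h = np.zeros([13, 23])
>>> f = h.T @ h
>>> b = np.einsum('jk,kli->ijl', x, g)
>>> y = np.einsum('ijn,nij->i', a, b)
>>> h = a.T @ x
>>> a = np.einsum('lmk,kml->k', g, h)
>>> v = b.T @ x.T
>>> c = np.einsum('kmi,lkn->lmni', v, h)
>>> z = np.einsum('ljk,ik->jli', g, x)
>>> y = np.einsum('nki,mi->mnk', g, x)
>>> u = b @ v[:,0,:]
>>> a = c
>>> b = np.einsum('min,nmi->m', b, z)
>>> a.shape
(13, 3, 13, 3)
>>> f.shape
(23, 23)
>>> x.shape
(3, 13)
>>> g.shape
(13, 37, 13)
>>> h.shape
(13, 37, 13)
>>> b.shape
(13,)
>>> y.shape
(3, 13, 37)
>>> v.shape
(37, 3, 3)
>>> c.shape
(13, 3, 13, 3)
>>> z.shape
(37, 13, 3)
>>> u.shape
(13, 3, 3)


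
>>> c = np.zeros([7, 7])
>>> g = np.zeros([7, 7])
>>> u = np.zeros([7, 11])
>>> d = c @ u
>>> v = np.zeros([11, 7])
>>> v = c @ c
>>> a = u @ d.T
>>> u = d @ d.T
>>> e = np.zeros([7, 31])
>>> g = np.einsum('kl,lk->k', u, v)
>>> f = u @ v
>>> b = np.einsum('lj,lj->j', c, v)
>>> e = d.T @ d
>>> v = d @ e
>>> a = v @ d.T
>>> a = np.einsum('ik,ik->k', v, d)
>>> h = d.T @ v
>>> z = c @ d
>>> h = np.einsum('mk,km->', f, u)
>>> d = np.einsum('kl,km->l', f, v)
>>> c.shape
(7, 7)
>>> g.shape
(7,)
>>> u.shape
(7, 7)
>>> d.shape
(7,)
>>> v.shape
(7, 11)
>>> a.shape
(11,)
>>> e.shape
(11, 11)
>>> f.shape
(7, 7)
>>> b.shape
(7,)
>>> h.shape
()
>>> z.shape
(7, 11)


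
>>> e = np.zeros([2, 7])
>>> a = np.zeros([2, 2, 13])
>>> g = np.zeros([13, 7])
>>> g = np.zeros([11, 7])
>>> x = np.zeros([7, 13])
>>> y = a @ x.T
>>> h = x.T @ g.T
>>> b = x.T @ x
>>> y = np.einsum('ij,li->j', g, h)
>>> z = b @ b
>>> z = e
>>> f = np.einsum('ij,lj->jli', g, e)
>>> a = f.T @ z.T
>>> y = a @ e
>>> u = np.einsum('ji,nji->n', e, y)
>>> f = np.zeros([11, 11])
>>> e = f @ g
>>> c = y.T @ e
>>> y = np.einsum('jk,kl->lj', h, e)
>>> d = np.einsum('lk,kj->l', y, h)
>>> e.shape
(11, 7)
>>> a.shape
(11, 2, 2)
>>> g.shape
(11, 7)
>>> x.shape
(7, 13)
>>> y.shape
(7, 13)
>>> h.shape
(13, 11)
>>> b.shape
(13, 13)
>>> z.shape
(2, 7)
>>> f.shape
(11, 11)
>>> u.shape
(11,)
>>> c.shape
(7, 2, 7)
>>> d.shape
(7,)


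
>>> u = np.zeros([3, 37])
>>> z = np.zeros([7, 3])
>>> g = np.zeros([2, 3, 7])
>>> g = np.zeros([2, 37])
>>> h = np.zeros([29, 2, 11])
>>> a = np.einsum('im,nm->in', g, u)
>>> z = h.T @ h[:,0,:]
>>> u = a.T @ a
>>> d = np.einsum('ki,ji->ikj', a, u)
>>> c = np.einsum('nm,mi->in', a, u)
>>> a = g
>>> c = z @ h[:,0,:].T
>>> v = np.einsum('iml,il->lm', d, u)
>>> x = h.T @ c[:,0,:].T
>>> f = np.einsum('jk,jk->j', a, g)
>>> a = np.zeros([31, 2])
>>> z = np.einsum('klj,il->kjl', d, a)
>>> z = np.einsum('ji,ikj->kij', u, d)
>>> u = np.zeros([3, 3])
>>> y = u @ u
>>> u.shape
(3, 3)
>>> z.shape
(2, 3, 3)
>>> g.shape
(2, 37)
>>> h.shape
(29, 2, 11)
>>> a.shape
(31, 2)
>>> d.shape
(3, 2, 3)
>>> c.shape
(11, 2, 29)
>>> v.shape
(3, 2)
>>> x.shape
(11, 2, 11)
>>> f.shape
(2,)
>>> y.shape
(3, 3)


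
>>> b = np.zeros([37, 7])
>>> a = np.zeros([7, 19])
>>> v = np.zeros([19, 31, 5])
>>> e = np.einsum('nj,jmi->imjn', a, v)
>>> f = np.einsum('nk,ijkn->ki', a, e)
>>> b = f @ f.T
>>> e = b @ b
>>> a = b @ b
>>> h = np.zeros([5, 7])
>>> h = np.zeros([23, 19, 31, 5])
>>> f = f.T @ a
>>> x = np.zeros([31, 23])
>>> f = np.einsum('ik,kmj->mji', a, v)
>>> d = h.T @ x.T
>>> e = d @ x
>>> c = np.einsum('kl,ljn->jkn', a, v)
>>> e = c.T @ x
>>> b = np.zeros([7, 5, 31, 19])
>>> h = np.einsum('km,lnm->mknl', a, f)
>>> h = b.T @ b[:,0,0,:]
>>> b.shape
(7, 5, 31, 19)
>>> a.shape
(19, 19)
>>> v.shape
(19, 31, 5)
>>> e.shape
(5, 19, 23)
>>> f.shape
(31, 5, 19)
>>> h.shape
(19, 31, 5, 19)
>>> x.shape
(31, 23)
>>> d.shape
(5, 31, 19, 31)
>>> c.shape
(31, 19, 5)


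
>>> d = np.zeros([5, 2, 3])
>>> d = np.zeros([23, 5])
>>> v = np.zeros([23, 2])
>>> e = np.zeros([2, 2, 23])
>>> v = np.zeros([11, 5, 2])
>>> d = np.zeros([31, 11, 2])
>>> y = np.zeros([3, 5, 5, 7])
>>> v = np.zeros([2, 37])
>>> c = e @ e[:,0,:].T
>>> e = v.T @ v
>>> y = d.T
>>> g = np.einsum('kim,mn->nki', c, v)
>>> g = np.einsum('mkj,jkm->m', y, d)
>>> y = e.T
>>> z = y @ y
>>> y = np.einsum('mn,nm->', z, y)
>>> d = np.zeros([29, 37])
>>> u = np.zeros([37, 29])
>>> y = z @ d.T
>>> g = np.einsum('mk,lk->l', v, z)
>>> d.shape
(29, 37)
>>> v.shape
(2, 37)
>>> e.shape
(37, 37)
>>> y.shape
(37, 29)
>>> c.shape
(2, 2, 2)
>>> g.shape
(37,)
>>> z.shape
(37, 37)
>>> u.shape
(37, 29)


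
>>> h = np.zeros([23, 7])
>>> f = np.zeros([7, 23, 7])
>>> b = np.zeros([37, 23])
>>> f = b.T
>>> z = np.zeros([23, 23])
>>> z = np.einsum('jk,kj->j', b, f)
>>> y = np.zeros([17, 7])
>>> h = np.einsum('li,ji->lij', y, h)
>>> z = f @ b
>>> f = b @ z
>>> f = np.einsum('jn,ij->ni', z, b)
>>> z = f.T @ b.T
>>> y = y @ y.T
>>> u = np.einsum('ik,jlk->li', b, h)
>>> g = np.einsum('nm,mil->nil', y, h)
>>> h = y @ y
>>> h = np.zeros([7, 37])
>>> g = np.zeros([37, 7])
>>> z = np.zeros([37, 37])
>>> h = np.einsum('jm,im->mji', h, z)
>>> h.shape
(37, 7, 37)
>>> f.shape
(23, 37)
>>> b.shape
(37, 23)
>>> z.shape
(37, 37)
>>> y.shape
(17, 17)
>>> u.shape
(7, 37)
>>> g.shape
(37, 7)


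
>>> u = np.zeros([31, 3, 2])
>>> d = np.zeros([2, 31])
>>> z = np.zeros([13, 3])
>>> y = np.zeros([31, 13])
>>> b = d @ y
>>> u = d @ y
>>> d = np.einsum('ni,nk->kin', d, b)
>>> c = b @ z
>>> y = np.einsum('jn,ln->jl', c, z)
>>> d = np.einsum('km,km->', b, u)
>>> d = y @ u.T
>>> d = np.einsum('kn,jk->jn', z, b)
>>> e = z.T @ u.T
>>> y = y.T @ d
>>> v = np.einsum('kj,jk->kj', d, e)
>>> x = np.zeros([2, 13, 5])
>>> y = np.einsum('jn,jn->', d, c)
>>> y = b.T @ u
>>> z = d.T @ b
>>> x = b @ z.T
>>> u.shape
(2, 13)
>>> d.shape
(2, 3)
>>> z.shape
(3, 13)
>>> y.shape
(13, 13)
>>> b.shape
(2, 13)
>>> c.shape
(2, 3)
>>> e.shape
(3, 2)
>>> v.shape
(2, 3)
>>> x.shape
(2, 3)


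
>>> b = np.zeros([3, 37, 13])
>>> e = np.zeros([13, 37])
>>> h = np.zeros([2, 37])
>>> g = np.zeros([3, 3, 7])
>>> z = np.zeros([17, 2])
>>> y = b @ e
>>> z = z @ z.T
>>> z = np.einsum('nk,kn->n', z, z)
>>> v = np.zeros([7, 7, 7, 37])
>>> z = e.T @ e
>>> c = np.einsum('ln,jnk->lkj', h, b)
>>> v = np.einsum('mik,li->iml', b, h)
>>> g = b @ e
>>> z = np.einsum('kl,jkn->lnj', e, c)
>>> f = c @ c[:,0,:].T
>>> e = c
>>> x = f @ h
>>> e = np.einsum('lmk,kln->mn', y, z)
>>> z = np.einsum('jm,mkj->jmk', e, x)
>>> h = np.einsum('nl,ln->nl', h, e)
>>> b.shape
(3, 37, 13)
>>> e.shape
(37, 2)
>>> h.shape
(2, 37)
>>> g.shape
(3, 37, 37)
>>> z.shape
(37, 2, 13)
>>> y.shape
(3, 37, 37)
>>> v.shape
(37, 3, 2)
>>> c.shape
(2, 13, 3)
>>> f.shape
(2, 13, 2)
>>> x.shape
(2, 13, 37)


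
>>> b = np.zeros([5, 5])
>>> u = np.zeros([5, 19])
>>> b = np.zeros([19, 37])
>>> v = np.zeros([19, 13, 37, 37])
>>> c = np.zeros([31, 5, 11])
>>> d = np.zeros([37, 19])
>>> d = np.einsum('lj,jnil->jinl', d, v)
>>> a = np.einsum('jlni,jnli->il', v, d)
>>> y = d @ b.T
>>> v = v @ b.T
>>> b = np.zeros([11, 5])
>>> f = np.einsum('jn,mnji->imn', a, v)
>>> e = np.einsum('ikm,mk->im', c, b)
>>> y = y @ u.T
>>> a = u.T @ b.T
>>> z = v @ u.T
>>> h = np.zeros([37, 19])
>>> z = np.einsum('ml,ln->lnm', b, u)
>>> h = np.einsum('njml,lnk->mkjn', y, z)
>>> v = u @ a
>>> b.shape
(11, 5)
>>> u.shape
(5, 19)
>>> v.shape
(5, 11)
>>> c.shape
(31, 5, 11)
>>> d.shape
(19, 37, 13, 37)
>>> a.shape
(19, 11)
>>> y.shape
(19, 37, 13, 5)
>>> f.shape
(19, 19, 13)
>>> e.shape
(31, 11)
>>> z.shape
(5, 19, 11)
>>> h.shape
(13, 11, 37, 19)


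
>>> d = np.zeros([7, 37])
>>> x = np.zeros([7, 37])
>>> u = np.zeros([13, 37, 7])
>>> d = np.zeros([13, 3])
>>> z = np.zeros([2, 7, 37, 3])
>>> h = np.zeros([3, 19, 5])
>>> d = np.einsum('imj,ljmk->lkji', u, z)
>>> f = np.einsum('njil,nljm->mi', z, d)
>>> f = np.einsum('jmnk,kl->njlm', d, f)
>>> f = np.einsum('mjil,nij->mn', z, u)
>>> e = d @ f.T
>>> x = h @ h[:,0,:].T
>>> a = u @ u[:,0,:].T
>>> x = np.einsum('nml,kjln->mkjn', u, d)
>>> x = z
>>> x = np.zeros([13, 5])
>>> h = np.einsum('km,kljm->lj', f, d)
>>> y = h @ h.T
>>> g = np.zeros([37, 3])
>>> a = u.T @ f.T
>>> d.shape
(2, 3, 7, 13)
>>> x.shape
(13, 5)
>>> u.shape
(13, 37, 7)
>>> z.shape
(2, 7, 37, 3)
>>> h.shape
(3, 7)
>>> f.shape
(2, 13)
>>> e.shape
(2, 3, 7, 2)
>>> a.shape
(7, 37, 2)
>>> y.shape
(3, 3)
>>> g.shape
(37, 3)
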